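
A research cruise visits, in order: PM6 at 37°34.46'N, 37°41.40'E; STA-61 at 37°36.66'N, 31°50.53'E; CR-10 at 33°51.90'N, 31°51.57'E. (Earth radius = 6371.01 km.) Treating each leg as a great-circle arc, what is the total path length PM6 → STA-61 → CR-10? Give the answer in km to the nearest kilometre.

PM6: φ = +37.57433°, λ = +37.69000°
STA-61: φ = +37.61100°, λ = +31.84217°
CR-10: φ = +33.86500°, λ = +31.85950°
PM6→STA-61: c = 0.080862 rad, d = 515.17 km
STA-61→CR-10: c = 0.065380 rad, d = 416.54 km
Total = 515.17 + 416.54 = 931.71 km

932 km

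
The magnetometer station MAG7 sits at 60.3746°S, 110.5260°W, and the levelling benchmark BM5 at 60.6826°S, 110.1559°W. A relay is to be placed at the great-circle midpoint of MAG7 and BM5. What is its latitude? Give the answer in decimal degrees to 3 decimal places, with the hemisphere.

60.529°S

Bx = cos φ₂ cos Δλ = 0.489637,  By = cos φ₂ sin Δλ = 0.003163
φₘ = atan2(sin φ₁ + sin φ₂, √((cos φ₁ + Bx)² + By²)) = -60.52873°
λₘ = λ₁ + atan2(By, cos φ₁ + Bx) = -110.34183°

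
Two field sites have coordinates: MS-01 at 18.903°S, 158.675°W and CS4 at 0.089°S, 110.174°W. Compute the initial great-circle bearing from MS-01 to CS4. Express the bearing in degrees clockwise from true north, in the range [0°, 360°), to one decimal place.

Δλ = 48.5010°
y = sin Δλ · cos φ₂ = 0.748966
x = cos φ₁ sin φ₂ − sin φ₁ cos φ₂ cos Δλ = 0.213193
θ = atan2(y, x) = 74.1110° → 74.1110° (mod 360°)

74.1°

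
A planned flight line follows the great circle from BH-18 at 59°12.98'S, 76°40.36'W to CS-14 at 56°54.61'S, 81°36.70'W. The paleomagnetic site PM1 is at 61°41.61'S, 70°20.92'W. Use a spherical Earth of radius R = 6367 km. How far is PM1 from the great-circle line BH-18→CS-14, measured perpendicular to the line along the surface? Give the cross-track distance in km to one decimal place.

14.4 km

BH-18: φ = -59.21633°, λ = -76.67267°
CS-14: φ = -56.91017°, λ = -81.61167°
PM1: φ = -61.69350°, λ = -70.34867°
δ₁₃ = central angle BH-18→PM1 = 0.069458 rad  (haversine)
θ₁₃ = bearing BH-18→PM1 = 131.184°,  θ₁₂ = bearing BH-18→CS-14 = 309.319°
dₓₜ = R·arcsin(sin δ₁₃ · sin(θ₁₃ − θ₁₂)) = 6367·arcsin(0.06940·sin(-178.135°)) = -14.385 km
|dₓₜ| = 14.385 km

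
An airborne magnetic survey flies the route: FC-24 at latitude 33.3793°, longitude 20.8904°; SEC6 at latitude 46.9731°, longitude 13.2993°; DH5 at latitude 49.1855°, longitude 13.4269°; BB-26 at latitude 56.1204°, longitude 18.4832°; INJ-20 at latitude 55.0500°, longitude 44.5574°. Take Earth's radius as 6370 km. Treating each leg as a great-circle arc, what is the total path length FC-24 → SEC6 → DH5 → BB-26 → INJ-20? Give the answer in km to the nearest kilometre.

FC-24→SEC6: c = 0.257644 rad, d = 1641.20 km
SEC6→DH5: c = 0.038642 rad, d = 246.15 km
DH5→BB-26: c = 0.132262 rad, d = 842.51 km
BB-26→INJ-20: c = 0.256339 rad, d = 1632.88 km
Total = 1641.20 + 246.15 + 842.51 + 1632.88 = 4362.73 km

4363 km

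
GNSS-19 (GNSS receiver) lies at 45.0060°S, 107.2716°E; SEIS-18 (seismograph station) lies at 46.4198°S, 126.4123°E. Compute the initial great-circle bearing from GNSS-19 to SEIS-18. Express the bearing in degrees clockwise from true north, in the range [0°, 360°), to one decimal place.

102.9°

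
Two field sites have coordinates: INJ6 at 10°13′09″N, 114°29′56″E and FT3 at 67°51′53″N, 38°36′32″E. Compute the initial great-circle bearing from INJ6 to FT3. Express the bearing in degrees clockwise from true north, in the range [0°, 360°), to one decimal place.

INJ6: φ = +10.21917°, λ = +114.49889°
FT3: φ = +67.86472°, λ = +38.60889°
Δλ = -75.8900°
y = sin Δλ · cos φ₂ = -0.365427
x = cos φ₁ sin φ₂ − sin φ₁ cos φ₂ cos Δλ = 0.895306
θ = atan2(y, x) = -22.2032° → 337.7968° (mod 360°)

337.8°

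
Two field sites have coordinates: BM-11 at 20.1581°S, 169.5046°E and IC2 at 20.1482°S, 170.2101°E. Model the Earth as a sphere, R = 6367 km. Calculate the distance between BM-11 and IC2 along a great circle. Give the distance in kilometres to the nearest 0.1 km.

Δφ = 0.0099°,  Δλ = 0.7055°
a = sin²(Δφ/2) + cos φ₁ cos φ₂ sin²(Δλ/2) = 0.000033
c = 2·arcsin(√a) = 0.011561 rad = 0.6624°
d = R·c = 6367 × 0.011561 = 73.6 km

73.6 km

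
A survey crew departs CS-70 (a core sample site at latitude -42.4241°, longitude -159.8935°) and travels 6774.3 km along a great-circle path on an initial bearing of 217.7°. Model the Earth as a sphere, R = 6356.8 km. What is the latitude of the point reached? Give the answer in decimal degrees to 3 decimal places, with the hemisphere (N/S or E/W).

56.885°S

δ = d/R = 6774.3/6356.8 = 1.065678 rad
φ₂ = arcsin(sin φ₁ cos δ + cos φ₁ sin δ cos θ)
   = arcsin(-0.67461·0.48391 + 0.73817·0.87512·-0.79122) = -56.88467°
λ₂ = λ₁ + atan2(sin θ sin δ cos φ₁, cos δ − sin φ₁ sin φ₂) = 98.50144°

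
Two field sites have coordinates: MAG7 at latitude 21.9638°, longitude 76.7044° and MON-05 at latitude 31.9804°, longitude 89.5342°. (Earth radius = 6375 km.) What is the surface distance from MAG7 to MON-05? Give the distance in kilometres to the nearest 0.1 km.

Δφ = 10.0166°,  Δλ = 12.8298°
a = sin²(Δφ/2) + cos φ₁ cos φ₂ sin²(Δλ/2) = 0.017441
c = 2·arcsin(√a) = 0.264904 rad = 15.1779°
d = R·c = 6375 × 0.264904 = 1688.8 km

1688.8 km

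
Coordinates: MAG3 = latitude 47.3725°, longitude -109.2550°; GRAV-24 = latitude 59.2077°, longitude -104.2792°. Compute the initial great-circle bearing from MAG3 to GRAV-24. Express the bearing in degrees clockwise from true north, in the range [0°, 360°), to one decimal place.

Δλ = 4.9758°
y = sin Δλ · cos φ₂ = 0.044402
x = cos φ₁ sin φ₂ − sin φ₁ cos φ₂ cos Δλ = 0.206517
θ = atan2(y, x) = 12.1341° → 12.1341° (mod 360°)

12.1°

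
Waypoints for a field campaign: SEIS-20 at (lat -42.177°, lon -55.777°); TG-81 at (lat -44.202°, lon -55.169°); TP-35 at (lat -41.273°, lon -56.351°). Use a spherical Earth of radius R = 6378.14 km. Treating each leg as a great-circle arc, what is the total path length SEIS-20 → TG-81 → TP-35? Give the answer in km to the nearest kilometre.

SEIS-20→TG-81: c = 0.036180 rad, d = 230.76 km
TG-81→TP-35: c = 0.053317 rad, d = 340.06 km
Total = 230.76 + 340.06 = 570.82 km

571 km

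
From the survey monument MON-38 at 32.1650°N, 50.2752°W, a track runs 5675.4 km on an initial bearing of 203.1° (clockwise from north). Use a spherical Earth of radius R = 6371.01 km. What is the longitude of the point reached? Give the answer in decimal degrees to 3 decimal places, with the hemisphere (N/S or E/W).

δ = d/R = 5675.4/6371.01 = 0.890816 rad
φ₂ = arcsin(sin φ₁ cos δ + cos φ₁ sin δ cos θ)
   = arcsin(0.53236·0.62878 + 0.84652·0.77759·-0.91982) = -15.70760°
λ₂ = λ₁ + atan2(sin θ sin δ cos φ₁, cos δ − sin φ₁ sin φ₂) = -68.75138°

68.751°W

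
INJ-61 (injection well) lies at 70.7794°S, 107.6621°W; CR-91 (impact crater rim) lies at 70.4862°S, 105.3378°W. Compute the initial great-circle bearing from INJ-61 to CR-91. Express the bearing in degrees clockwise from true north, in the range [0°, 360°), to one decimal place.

Δλ = 2.3243°
y = sin Δλ · cos φ₂ = 0.013547
x = cos φ₁ sin φ₂ − sin φ₁ cos φ₂ cos Δλ = 0.004858
θ = atan2(y, x) = 70.2727° → 70.2727° (mod 360°)

70.3°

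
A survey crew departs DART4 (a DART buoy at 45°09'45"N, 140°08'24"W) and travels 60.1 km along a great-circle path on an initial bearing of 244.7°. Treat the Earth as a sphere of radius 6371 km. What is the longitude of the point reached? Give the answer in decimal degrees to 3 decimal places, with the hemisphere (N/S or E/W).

140.830°W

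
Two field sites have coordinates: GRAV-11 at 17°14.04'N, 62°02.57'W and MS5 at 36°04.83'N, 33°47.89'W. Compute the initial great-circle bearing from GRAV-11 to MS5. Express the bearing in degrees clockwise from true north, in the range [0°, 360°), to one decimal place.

47.4°

GRAV-11: φ = +17.23400°, λ = -62.04283°
MS5: φ = +36.08050°, λ = -33.79817°
Δλ = 28.2447°
y = sin Δλ · cos φ₂ = 0.382466
x = cos φ₁ sin φ₂ − sin φ₁ cos φ₂ cos Δλ = 0.351544
θ = atan2(y, x) = 47.4123° → 47.4123° (mod 360°)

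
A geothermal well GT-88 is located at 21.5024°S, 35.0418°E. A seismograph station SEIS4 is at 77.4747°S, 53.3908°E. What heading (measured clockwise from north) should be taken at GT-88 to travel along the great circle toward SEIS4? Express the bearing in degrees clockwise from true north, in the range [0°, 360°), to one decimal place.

175.3°

Δλ = 18.3490°
y = sin Δλ · cos φ₂ = 0.068272
x = cos φ₁ sin φ₂ − sin φ₁ cos φ₂ cos Δλ = -0.832809
θ = atan2(y, x) = 175.3135° → 175.3135° (mod 360°)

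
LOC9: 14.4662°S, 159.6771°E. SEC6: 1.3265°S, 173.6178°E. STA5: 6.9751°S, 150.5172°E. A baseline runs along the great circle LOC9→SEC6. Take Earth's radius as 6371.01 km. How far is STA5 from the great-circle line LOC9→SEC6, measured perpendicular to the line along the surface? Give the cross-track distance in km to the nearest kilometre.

1286 km

δ₁₃ = central angle LOC9→STA5 = 0.204273 rad  (haversine)
θ₁₃ = bearing LOC9→STA5 = 308.836°,  θ₁₂ = bearing LOC9→SEC6 = 47.595°
dₓₜ = R·arcsin(sin δ₁₃ · sin(θ₁₃ − θ₁₂)) = 6371.01·arcsin(0.20286·sin(261.242°)) = -1286.039 km
|dₓₜ| = 1286.039 km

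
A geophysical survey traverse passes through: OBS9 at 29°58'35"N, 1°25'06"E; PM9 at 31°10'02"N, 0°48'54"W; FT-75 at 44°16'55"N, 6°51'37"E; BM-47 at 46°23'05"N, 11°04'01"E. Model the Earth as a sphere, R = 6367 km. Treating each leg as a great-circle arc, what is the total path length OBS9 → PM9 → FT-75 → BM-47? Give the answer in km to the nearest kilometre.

OBS9: φ = +29.97639°, λ = +1.41833°
PM9: φ = +31.16722°, λ = -0.81500°
FT-75: φ = +44.28194°, λ = +6.86028°
BM-47: φ = +46.38472°, λ = +11.06694°
OBS9→PM9: c = 0.039474 rad, d = 251.33 km
PM9→FT-75: c = 0.251944 rad, d = 1604.13 km
FT-75→BM-47: c = 0.063317 rad, d = 403.14 km
Total = 251.33 + 1604.13 + 403.14 = 2258.60 km

2259 km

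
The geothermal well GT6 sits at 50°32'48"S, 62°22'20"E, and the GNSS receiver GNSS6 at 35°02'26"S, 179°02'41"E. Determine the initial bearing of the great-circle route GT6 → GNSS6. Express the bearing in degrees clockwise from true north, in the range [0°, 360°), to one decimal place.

131.6°

GT6: φ = -50.54667°, λ = +62.37222°
GNSS6: φ = -35.04056°, λ = +179.04472°
Δλ = 116.6725°
y = sin Δλ · cos φ₂ = 0.731621
x = cos φ₁ sin φ₂ − sin φ₁ cos φ₂ cos Δλ = -0.648630
θ = atan2(y, x) = 131.5591° → 131.5591° (mod 360°)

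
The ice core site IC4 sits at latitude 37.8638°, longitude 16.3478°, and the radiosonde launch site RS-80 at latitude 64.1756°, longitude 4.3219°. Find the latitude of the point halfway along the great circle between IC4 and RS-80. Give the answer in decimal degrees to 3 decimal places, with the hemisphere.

51.161°N

Bx = cos φ₂ cos Δλ = 0.426054,  By = cos φ₂ sin Δλ = -0.090762
φₘ = atan2(sin φ₁ + sin φ₂, √((cos φ₁ + Bx)² + By²)) = 51.16124°
λₘ = λ₁ + atan2(By, cos φ₁ + Bx) = 12.07751°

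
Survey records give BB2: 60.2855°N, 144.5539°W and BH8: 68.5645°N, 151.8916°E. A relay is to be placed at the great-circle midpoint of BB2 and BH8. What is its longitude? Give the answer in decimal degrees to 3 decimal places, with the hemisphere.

Bx = cos φ₂ cos Δλ = 0.162753,  By = cos φ₂ sin Δλ = -0.327212
φₘ = atan2(sin φ₁ + sin φ₂, √((cos φ₁ + Bx)² + By²)) = 67.77380°
λₘ = λ₁ + atan2(By, cos φ₁ + Bx) = -170.97927°

170.979°W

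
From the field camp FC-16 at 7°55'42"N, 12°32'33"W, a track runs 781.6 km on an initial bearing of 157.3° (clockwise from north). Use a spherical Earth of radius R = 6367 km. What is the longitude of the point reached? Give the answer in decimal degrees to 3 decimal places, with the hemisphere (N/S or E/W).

9.833°W

FC-16: φ = +7.92833°, λ = -12.54250°
δ = d/R = 781.6/6367 = 0.122758 rad
φ₂ = arcsin(sin φ₁ cos δ + cos φ₁ sin δ cos θ)
   = arcsin(0.13793·0.99247 + 0.99044·0.12245·-0.92254) = 1.43320°
λ₂ = λ₁ + atan2(sin θ sin δ cos φ₁, cos δ − sin φ₁ sin φ₂) = -9.83318°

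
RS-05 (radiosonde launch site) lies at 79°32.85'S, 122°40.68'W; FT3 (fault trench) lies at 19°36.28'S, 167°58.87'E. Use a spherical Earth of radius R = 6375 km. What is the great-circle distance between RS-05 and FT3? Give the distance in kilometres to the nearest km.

7458 km

RS-05: φ = -79.54750°, λ = -122.67800°
FT3: φ = -19.60467°, λ = +167.98117°
Δφ = 59.9428°,  Δλ = -69.3408°
a = sin²(Δφ/2) + cos φ₁ cos φ₂ sin²(Δλ/2) = 0.304872
c = 2·arcsin(√a) = 1.169886 rad = 67.0295°
d = R·c = 6375 × 1.169886 = 7458.0 km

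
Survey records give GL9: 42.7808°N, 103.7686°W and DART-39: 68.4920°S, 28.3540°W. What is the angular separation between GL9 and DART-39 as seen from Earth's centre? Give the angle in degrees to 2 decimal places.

Δφ = -111.2728°,  Δλ = 75.4146°
a = sin²(Δφ/2) + cos φ₁ cos φ₂ sin²(Δλ/2) = 0.782069
c = 2·arcsin(√a) = 2.170184 rad = 124.3424°

124.34°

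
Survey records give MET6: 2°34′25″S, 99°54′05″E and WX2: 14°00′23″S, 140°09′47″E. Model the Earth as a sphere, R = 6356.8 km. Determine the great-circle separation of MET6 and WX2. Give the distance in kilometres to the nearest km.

4589 km

MET6: φ = -2.57361°, λ = +99.90139°
WX2: φ = -14.00639°, λ = +140.16306°
Δφ = -11.4328°,  Δλ = 40.2617°
a = sin²(Δφ/2) + cos φ₁ cos φ₂ sin²(Δλ/2) = 0.124733
c = 2·arcsin(√a) = 0.721927 rad = 41.3633°
d = R·c = 6356.8 × 0.721927 = 4589.1 km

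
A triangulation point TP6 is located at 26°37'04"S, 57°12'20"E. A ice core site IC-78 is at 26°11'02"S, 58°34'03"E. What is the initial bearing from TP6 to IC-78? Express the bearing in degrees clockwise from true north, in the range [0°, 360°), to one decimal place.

70.7°

TP6: φ = -26.61778°, λ = +57.20556°
IC-78: φ = -26.18389°, λ = +58.56750°
Δλ = 1.3619°
y = sin Δλ · cos φ₂ = 0.021329
x = cos φ₁ sin φ₂ − sin φ₁ cos φ₂ cos Δλ = 0.007459
θ = atan2(y, x) = 70.7245° → 70.7245° (mod 360°)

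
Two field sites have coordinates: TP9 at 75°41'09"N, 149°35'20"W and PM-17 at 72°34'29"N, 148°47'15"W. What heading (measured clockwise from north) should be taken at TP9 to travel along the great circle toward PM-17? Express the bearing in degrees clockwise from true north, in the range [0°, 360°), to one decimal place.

TP9: φ = +75.68583°, λ = -149.58889°
PM-17: φ = +72.57472°, λ = -148.78750°
Δλ = 0.8014°
y = sin Δλ · cos φ₂ = 0.004188
x = cos φ₁ sin φ₂ − sin φ₁ cos φ₂ cos Δλ = -0.054244
θ = atan2(y, x) = 175.5847° → 175.5847° (mod 360°)

175.6°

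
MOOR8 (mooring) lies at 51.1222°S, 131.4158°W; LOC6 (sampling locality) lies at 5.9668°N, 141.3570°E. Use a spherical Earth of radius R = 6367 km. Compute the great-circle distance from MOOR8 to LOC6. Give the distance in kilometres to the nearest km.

10324 km

Δφ = 57.0890°,  Δλ = -87.2272°
a = sin²(Δφ/2) + cos φ₁ cos φ₂ sin²(Δλ/2) = 0.525363
c = 2·arcsin(√a) = 1.621544 rad = 92.9077°
d = R·c = 6367 × 1.621544 = 10324.4 km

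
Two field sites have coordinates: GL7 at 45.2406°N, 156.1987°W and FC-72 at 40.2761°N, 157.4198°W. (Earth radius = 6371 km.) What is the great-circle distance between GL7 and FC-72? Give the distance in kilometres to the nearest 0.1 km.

Δφ = -4.9645°,  Δλ = -1.2211°
a = sin²(Δφ/2) + cos φ₁ cos φ₂ sin²(Δλ/2) = 0.001937
c = 2·arcsin(√a) = 0.088045 rad = 5.0446°
d = R·c = 6371 × 0.088045 = 560.9 km

560.9 km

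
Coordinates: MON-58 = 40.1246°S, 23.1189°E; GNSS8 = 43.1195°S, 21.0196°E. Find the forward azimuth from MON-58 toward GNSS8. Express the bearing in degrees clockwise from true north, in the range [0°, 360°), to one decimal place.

207.0°

Δλ = -2.0993°
y = sin Δλ · cos φ₂ = -0.026738
x = cos φ₁ sin φ₂ − sin φ₁ cos φ₂ cos Δλ = -0.052563
θ = atan2(y, x) = -153.0378° → 206.9622° (mod 360°)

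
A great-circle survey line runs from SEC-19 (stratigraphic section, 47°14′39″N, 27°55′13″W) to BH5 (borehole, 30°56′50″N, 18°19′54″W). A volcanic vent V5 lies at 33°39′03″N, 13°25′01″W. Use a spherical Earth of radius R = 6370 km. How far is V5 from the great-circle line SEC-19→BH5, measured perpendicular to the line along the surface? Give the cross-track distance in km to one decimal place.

SEC-19: φ = +47.24417°, λ = -27.92028°
BH5: φ = +30.94722°, λ = -18.33167°
V5: φ = +33.65083°, λ = -13.41694°
δ₁₃ = central angle SEC-19→V5 = 0.304557 rad  (haversine)
θ₁₃ = bearing SEC-19→V5 = 135.957°,  θ₁₂ = bearing SEC-19→BH5 = 152.275°
dₓₜ = R·arcsin(sin δ₁₃ · sin(θ₁₃ − θ₁₂)) = 6370·arcsin(0.29987·sin(-16.318°)) = -537.341 km
|dₓₜ| = 537.341 km

537.3 km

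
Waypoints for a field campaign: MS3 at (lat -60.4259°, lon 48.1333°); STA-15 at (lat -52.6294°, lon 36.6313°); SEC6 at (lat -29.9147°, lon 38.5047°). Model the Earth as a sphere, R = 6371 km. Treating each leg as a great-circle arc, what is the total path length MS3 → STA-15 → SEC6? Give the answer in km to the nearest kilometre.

MS3→STA-15: c = 0.174922 rad, d = 1114.43 km
STA-15→SEC6: c = 0.397174 rad, d = 2530.39 km
Total = 1114.43 + 2530.39 = 3644.82 km

3645 km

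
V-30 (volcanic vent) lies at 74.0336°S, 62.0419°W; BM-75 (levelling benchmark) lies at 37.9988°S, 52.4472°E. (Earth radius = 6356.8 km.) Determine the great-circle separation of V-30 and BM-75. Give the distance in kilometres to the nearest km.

6642 km

Δφ = 36.0348°,  Δλ = 114.4891°
a = sin²(Δφ/2) + cos φ₁ cos φ₂ sin²(Δλ/2) = 0.248979
c = 2·arcsin(√a) = 1.044838 rad = 59.8648°
d = R·c = 6356.8 × 1.044838 = 6641.8 km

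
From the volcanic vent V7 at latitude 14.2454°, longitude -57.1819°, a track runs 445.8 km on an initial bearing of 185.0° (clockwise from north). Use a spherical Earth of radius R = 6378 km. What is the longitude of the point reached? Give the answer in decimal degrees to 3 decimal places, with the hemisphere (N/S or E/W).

δ = d/R = 445.8/6378 = 0.069897 rad
φ₂ = arcsin(sin φ₁ cos δ + cos φ₁ sin δ cos θ)
   = arcsin(0.24608·0.99756 + 0.96925·0.06984·-0.99619) = 10.25562°
λ₂ = λ₁ + atan2(sin θ sin δ cos φ₁, cos δ − sin φ₁ sin φ₂) = -57.53632°

57.536°W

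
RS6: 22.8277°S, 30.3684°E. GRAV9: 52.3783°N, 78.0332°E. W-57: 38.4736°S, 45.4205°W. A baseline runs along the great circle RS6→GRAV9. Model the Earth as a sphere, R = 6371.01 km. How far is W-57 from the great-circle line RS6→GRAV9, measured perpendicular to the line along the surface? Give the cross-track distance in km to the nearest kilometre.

2982 km

δ₁₃ = central angle RS6→W-57 = 1.138987 rad  (haversine)
θ₁₃ = bearing RS6→W-57 = 236.683°,  θ₁₂ = bearing RS6→GRAV9 = 26.899°
dₓₜ = R·arcsin(sin δ₁₃ · sin(θ₁₃ − θ₁₂)) = 6371.01·arcsin(0.90821·sin(209.784°)) = -2981.867 km
|dₓₜ| = 2981.867 km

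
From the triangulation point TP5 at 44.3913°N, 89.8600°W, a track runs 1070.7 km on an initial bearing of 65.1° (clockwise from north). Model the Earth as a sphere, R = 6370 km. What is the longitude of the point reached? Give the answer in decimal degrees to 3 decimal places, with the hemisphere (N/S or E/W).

δ = d/R = 1070.7/6370 = 0.168085 rad
φ₂ = arcsin(sin φ₁ cos δ + cos φ₁ sin δ cos θ)
   = arcsin(0.69955·0.98591 + 0.71458·0.16729·0.42104) = 47.73387°
λ₂ = λ₁ + atan2(sin θ sin δ cos φ₁, cos δ − sin φ₁ sin φ₂) = -76.82092°

76.821°W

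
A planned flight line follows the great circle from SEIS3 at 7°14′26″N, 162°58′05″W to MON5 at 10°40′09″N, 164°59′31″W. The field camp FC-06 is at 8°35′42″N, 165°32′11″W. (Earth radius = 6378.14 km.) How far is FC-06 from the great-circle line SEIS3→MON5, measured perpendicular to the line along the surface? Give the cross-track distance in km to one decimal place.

168.5 km

SEIS3: φ = +7.24056°, λ = -162.96806°
MON5: φ = +10.66917°, λ = -164.99194°
FC-06: φ = +8.59500°, λ = -165.53639°
δ₁₃ = central angle SEIS3→FC-06 = 0.050299 rad  (haversine)
θ₁₃ = bearing SEIS3→FC-06 = 298.205°,  θ₁₂ = bearing SEIS3→MON5 = 329.905°
dₓₜ = R·arcsin(sin δ₁₃ · sin(θ₁₃ − θ₁₂)) = 6378.14·arcsin(0.05028·sin(-31.700°)) = -168.525 km
|dₓₜ| = 168.525 km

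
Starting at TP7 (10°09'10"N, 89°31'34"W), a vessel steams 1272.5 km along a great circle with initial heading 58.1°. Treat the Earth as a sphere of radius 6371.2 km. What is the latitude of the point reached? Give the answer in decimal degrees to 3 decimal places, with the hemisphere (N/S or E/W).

TP7: φ = +10.15278°, λ = -89.52611°
δ = d/R = 1272.5/6371.2 = 0.199727 rad
φ₂ = arcsin(sin φ₁ cos δ + cos φ₁ sin δ cos θ)
   = arcsin(0.17627·0.98012 + 0.98434·0.19840·0.52844) = 16.01987°
λ₂ = λ₁ + atan2(sin θ sin δ cos φ₁, cos δ − sin φ₁ sin φ₂) = -79.43333°

16.020°N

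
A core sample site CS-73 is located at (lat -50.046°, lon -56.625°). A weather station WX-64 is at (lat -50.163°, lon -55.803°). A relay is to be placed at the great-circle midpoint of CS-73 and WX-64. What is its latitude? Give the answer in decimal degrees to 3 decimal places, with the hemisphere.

Bx = cos φ₂ cos Δλ = 0.640540,  By = cos φ₂ sin Δλ = 0.009190
φₘ = atan2(sin φ₁ + sin φ₂, √((cos φ₁ + Bx)² + By²)) = -50.10523°
λₘ = λ₁ + atan2(By, cos φ₁ + Bx) = -56.21450°

50.105°S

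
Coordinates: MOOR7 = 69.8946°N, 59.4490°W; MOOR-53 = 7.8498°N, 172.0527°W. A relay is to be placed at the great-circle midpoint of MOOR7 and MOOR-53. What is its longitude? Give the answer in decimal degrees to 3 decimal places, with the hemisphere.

151.766°W

Bx = cos φ₂ cos Δλ = -0.380753,  By = cos φ₂ sin Δλ = -0.914535
φₘ = atan2(sin φ₁ + sin φ₂, √((cos φ₁ + Bx)² + By²)) = 49.60485°
λₘ = λ₁ + atan2(By, cos φ₁ + Bx) = -151.76612°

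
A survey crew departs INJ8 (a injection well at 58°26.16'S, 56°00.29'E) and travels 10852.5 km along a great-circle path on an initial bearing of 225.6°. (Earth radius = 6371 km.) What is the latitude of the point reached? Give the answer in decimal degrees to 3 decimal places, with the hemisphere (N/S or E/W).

14.498°S

INJ8: φ = -58.43600°, λ = +56.00483°
δ = d/R = 10852.5/6371 = 1.703422 rad
φ₂ = arcsin(sin φ₁ cos δ + cos φ₁ sin δ cos θ)
   = arcsin(-0.85206·-0.13224 + 0.52345·0.99122·-0.69966) = -14.49820°
λ₂ = λ₁ + atan2(sin θ sin δ cos φ₁, cos δ − sin φ₁ sin φ₂) = -76.98352°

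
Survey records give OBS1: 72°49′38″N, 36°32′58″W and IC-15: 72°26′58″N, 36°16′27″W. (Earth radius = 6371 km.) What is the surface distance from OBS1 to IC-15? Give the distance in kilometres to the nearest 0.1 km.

OBS1: φ = +72.82722°, λ = -36.54944°
IC-15: φ = +72.44944°, λ = -36.27417°
Δφ = -0.3778°,  Δλ = 0.2753°
a = sin²(Δφ/2) + cos φ₁ cos φ₂ sin²(Δλ/2) = 0.000011
c = 2·arcsin(√a) = 0.006748 rad = 0.3866°
d = R·c = 6371 × 0.006748 = 43.0 km

43.0 km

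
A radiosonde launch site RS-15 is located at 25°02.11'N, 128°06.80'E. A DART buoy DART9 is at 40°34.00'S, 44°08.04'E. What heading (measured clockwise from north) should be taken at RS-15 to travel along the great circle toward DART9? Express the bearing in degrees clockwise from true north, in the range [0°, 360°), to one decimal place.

230.5°

RS-15: φ = +25.03517°, λ = +128.11333°
DART9: φ = -40.56667°, λ = +44.13400°
Δλ = -83.9793°
y = sin Δλ · cos φ₂ = -0.755460
x = cos φ₁ sin φ₂ − sin φ₁ cos φ₂ cos Δλ = -0.622950
θ = atan2(y, x) = -129.5089° → 230.4911° (mod 360°)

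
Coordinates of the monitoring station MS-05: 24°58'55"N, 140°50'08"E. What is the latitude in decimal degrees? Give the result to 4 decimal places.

24° + 58′/60 + 55″/3600 = 24 + 0.96667 + 0.01528 = 24.9819°

24.9819°N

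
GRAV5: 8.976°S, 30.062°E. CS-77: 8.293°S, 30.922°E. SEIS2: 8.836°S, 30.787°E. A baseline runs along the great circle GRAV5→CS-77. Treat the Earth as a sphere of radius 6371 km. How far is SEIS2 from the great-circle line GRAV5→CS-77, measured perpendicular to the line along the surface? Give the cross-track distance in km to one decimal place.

37.7 km

δ₁₃ = central angle GRAV5→SEIS2 = 0.012738 rad  (haversine)
θ₁₃ = bearing GRAV5→SEIS2 = 78.997°,  θ₁₂ = bearing GRAV5→CS-77 = 51.291°
dₓₜ = R·arcsin(sin δ₁₃ · sin(θ₁₃ − θ₁₂)) = 6371·arcsin(0.01274·sin(27.706°)) = 37.729 km
|dₓₜ| = 37.729 km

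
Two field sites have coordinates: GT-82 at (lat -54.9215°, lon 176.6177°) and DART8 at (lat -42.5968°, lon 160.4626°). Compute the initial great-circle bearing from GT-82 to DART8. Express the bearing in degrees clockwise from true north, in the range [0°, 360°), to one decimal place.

Δλ = -16.1551°
y = sin Δλ · cos φ₂ = -0.204821
x = cos φ₁ sin φ₂ − sin φ₁ cos φ₂ cos Δλ = 0.189663
θ = atan2(y, x) = -47.2005° → 312.7995° (mod 360°)

312.8°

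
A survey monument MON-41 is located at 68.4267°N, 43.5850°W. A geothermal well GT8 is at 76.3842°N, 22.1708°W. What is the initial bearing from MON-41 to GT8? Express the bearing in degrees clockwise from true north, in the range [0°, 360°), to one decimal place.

29.2°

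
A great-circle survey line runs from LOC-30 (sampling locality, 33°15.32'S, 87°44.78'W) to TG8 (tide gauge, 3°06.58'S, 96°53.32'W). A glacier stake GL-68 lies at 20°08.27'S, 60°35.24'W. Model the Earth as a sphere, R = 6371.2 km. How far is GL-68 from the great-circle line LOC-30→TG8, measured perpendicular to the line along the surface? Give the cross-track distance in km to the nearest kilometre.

3046 km

LOC-30: φ = -33.25533°, λ = -87.74633°
TG8: φ = -3.10967°, λ = -96.88867°
GL-68: φ = -20.13783°, λ = -60.58733°
δ₁₃ = central angle LOC-30→GL-68 = 0.479247 rad  (haversine)
θ₁₃ = bearing LOC-30→GL-68 = 68.342°,  θ₁₂ = bearing LOC-30→TG8 = 342.237°
dₓₜ = R·arcsin(sin δ₁₃ · sin(θ₁₃ − θ₁₂)) = 6371.2·arcsin(0.46111·sin(-273.895°)) = 3045.729 km
|dₓₜ| = 3045.729 km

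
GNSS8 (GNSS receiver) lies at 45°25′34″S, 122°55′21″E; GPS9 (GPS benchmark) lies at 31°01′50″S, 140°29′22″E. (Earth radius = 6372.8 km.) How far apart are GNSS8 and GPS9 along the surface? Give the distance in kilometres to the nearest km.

2208 km

GNSS8: φ = -45.42611°, λ = +122.92250°
GPS9: φ = -31.03056°, λ = +140.48944°
Δφ = 14.3956°,  Δλ = 17.5669°
a = sin²(Δφ/2) + cos φ₁ cos φ₂ sin²(Δλ/2) = 0.029722
c = 2·arcsin(√a) = 0.346531 rad = 19.8548°
d = R·c = 6372.8 × 0.346531 = 2208.4 km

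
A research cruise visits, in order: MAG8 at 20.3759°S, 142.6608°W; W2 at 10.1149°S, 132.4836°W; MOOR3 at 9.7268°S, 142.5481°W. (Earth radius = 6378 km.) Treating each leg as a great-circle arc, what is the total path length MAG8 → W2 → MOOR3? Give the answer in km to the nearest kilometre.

MAG8→W2: c = 0.247670 rad, d = 1579.64 km
W2→MOOR3: c = 0.173158 rad, d = 1104.40 km
Total = 1579.64 + 1104.40 = 2684.04 km

2684 km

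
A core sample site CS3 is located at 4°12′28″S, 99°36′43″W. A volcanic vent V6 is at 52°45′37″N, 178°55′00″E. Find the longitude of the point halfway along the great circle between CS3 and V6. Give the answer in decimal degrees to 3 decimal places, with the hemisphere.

CS3: φ = -4.20778°, λ = -99.61194°
V6: φ = +52.76028°, λ = +178.91667°
Bx = cos φ₂ cos Δλ = 0.089746,  By = cos φ₂ sin Δλ = -0.598459
φₘ = atan2(sin φ₁ + sin φ₂, √((cos φ₁ + Bx)² + By²)) = 30.21780°
λₘ = λ₁ + atan2(By, cos φ₁ + Bx) = -128.44627°

128.446°W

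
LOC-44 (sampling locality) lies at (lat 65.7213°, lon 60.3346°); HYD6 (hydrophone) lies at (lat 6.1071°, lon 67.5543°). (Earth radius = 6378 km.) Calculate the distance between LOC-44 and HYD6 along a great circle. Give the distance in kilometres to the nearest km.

6660 km

Δφ = -59.6142°,  Δλ = 7.2197°
a = sin²(Δφ/2) + cos φ₁ cos φ₂ sin²(Δλ/2) = 0.248711
c = 2·arcsin(√a) = 1.044218 rad = 59.8293°
d = R·c = 6378 × 1.044218 = 6660.0 km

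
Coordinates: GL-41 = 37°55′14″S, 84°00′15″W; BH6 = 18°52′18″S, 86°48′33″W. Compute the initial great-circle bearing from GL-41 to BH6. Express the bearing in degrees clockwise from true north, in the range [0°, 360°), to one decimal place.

351.9°

GL-41: φ = -37.92056°, λ = -84.00417°
BH6: φ = -18.87167°, λ = -86.80917°
Δλ = -2.8050°
y = sin Δλ · cos φ₂ = -0.046306
x = cos φ₁ sin φ₂ − sin φ₁ cos φ₂ cos Δλ = 0.325678
θ = atan2(y, x) = -8.0923° → 351.9077° (mod 360°)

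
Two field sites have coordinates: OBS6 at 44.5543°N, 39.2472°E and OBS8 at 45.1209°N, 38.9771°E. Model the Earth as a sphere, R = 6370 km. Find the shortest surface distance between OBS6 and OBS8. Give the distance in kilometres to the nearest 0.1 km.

Δφ = 0.5666°,  Δλ = -0.2701°
a = sin²(Δφ/2) + cos φ₁ cos φ₂ sin²(Δλ/2) = 0.000027
c = 2·arcsin(√a) = 0.010439 rad = 0.5981°
d = R·c = 6370 × 0.010439 = 66.5 km

66.5 km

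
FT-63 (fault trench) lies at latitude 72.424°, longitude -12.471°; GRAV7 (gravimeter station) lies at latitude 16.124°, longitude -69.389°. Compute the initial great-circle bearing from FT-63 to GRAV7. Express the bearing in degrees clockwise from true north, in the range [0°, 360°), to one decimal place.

Δλ = -56.9180°
y = sin Δλ · cos φ₂ = -0.804930
x = cos φ₁ sin φ₂ − sin φ₁ cos φ₂ cos Δλ = -0.416026
θ = atan2(y, x) = -117.3320° → 242.6680° (mod 360°)

242.7°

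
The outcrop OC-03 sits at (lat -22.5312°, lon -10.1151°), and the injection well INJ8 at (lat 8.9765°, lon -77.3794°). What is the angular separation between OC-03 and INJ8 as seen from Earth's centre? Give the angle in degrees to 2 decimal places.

72.97°

Δφ = 31.5077°,  Δλ = -67.2643°
a = sin²(Δφ/2) + cos φ₁ cos φ₂ sin²(Δλ/2) = 0.353590
c = 2·arcsin(√a) = 1.273621 rad = 72.9731°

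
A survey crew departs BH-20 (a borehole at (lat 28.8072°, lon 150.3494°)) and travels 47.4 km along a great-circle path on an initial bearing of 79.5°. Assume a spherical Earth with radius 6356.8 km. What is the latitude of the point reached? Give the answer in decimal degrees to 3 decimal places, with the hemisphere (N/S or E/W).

28.884°N

δ = d/R = 47.4/6356.8 = 0.007457 rad
φ₂ = arcsin(sin φ₁ cos δ + cos φ₁ sin δ cos θ)
   = arcsin(0.48186·0.99997 + 0.87625·0.00746·0.18224) = 28.88421°
λ₂ = λ₁ + atan2(sin θ sin δ cos φ₁, cos δ − sin φ₁ sin φ₂) = 150.82916°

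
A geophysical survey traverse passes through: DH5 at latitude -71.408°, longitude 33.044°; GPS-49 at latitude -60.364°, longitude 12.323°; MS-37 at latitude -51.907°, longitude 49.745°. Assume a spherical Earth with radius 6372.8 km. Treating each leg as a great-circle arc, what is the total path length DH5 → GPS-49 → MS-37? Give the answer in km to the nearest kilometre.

DH5→GPS-49: c = 0.240234 rad, d = 1530.96 km
GPS-49→MS-37: c = 0.386225 rad, d = 2461.34 km
Total = 1530.96 + 2461.34 = 3992.30 km

3992 km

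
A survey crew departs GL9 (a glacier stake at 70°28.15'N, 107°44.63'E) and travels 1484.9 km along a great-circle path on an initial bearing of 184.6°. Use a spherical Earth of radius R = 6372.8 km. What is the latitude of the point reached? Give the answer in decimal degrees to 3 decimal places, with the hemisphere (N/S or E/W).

GL9: φ = +70.46917°, λ = +107.74383°
δ = d/R = 1484.9/6372.8 = 0.233006 rad
φ₂ = arcsin(sin φ₁ cos δ + cos φ₁ sin δ cos θ)
   = arcsin(0.94246·0.97298 + 0.33431·0.23090·-0.99678) = 57.14516°
λ₂ = λ₁ + atan2(sin θ sin δ cos φ₁, cos δ − sin φ₁ sin φ₂) = 105.78771°

57.145°N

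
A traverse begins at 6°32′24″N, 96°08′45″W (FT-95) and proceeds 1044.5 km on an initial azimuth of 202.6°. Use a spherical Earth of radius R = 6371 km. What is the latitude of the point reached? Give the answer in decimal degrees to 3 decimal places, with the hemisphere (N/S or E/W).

2.139°S

FT-95: φ = +6.54000°, λ = -96.14583°
δ = d/R = 1044.5/6371 = 0.163946 rad
φ₂ = arcsin(sin φ₁ cos δ + cos φ₁ sin δ cos θ)
   = arcsin(0.11390·0.98659 + 0.99349·0.16321·-0.92321) = -2.13931°
λ₂ = λ₁ + atan2(sin θ sin δ cos φ₁, cos δ − sin φ₁ sin φ₂) = -99.74440°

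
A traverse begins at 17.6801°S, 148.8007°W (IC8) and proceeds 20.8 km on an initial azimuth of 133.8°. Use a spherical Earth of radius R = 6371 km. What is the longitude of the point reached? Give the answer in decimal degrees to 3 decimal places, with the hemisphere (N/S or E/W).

148.659°W

δ = d/R = 20.8/6371 = 0.003265 rad
φ₂ = arcsin(sin φ₁ cos δ + cos φ₁ sin δ cos θ)
   = arcsin(-0.30370·0.99999 + 0.95277·0.00326·-0.69214) = -17.80952°
λ₂ = λ₁ + atan2(sin θ sin δ cos φ₁, cos δ − sin φ₁ sin φ₂) = -148.65889°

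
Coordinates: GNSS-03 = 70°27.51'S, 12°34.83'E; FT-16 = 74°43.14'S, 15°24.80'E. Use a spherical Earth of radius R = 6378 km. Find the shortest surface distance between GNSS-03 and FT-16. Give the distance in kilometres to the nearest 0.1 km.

483.4 km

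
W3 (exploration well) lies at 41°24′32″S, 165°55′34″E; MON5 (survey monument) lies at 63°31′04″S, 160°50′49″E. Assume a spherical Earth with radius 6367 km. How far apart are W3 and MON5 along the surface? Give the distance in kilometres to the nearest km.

W3: φ = -41.40889°, λ = +165.92611°
MON5: φ = -63.51778°, λ = +160.84694°
Δφ = -22.1089°,  Δλ = -5.0792°
a = sin²(Δφ/2) + cos φ₁ cos φ₂ sin²(Δλ/2) = 0.037422
c = 2·arcsin(√a) = 0.389347 rad = 22.3080°
d = R·c = 6367 × 0.389347 = 2479.0 km

2479 km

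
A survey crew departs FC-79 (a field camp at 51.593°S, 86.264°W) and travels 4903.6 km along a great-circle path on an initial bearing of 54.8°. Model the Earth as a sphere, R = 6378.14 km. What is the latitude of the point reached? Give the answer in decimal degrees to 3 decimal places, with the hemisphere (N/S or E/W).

δ = d/R = 4903.6/6378.14 = 0.768813 rad
φ₂ = arcsin(sin φ₁ cos δ + cos φ₁ sin δ cos θ)
   = arcsin(-0.78362·0.71874 + 0.62124·0.69528·0.57643) = -18.31434°
λ₂ = λ₁ + atan2(sin θ sin δ cos φ₁, cos δ − sin φ₁ sin φ₂) = -49.50426°

18.314°S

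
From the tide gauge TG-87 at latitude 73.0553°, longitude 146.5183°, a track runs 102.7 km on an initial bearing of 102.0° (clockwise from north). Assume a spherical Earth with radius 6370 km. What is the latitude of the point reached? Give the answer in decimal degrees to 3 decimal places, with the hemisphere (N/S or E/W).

72.840°N

δ = d/R = 102.7/6370 = 0.016122 rad
φ₂ = arcsin(sin φ₁ cos δ + cos φ₁ sin δ cos θ)
   = arcsin(0.95659·0.99987 + 0.29145·0.01612·-0.20791) = 72.84014°
λ₂ = λ₁ + atan2(sin θ sin δ cos φ₁, cos δ − sin φ₁ sin φ₂) = 149.58215°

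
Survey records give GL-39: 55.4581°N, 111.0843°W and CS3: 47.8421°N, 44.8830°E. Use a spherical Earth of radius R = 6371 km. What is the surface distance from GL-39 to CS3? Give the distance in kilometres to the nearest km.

Δφ = -7.6160°,  Δλ = 155.9673°
a = sin²(Δφ/2) + cos φ₁ cos φ₂ sin²(Δλ/2) = 0.368479
c = 2·arcsin(√a) = 1.304621 rad = 74.7493°
d = R·c = 6371 × 1.304621 = 8311.7 km

8312 km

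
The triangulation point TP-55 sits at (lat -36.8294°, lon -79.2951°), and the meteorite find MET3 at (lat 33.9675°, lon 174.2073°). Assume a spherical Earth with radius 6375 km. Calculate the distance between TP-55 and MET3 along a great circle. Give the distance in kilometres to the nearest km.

Δφ = 70.7969°,  Δλ = -106.4976°
a = sin²(Δφ/2) + cos φ₁ cos φ₂ sin²(Δλ/2) = 0.761715
c = 2·arcsin(√a) = 2.121668 rad = 121.5626°
d = R·c = 6375 × 2.121668 = 13525.6 km

13526 km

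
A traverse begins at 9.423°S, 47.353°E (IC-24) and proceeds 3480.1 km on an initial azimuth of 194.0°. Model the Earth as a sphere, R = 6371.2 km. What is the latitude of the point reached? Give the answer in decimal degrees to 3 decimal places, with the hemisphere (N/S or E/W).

δ = d/R = 3480.1/6371.2 = 0.546224 rad
φ₂ = arcsin(sin φ₁ cos δ + cos φ₁ sin δ cos θ)
   = arcsin(-0.16372·0.85449 + 0.98651·0.51946·-0.97030) = -39.57827°
λ₂ = λ₁ + atan2(sin θ sin δ cos φ₁, cos δ − sin φ₁ sin φ₂) = 37.96917°

39.578°S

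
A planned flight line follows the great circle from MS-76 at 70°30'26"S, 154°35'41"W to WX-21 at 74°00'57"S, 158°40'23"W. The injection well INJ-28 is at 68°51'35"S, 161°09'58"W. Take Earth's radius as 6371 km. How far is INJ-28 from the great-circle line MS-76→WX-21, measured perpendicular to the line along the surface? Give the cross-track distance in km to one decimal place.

301.8 km

MS-76: φ = -70.50722°, λ = -154.59472°
WX-21: φ = -74.01583°, λ = -158.67306°
INJ-28: φ = -68.85972°, λ = -161.16611°
δ₁₃ = central angle MS-76→INJ-28 = 0.049077 rad  (haversine)
θ₁₃ = bearing MS-76→INJ-28 = 302.719°,  θ₁₂ = bearing MS-76→WX-21 = 197.569°
dₓₜ = R·arcsin(sin δ₁₃ · sin(θ₁₃ − θ₁₂)) = 6371·arcsin(0.04906·sin(105.151°)) = 301.794 km
|dₓₜ| = 301.794 km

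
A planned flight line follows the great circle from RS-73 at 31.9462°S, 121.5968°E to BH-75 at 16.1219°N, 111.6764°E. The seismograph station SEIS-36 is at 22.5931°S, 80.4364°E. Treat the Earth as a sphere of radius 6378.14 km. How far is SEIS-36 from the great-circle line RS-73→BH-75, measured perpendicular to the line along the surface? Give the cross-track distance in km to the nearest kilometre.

δ₁₃ = central angle RS-73→SEIS-36 = 0.654918 rad  (haversine)
θ₁₃ = bearing RS-73→SEIS-36 = 273.934°,  θ₁₂ = bearing RS-73→BH-75 = 347.332°
dₓₜ = R·arcsin(sin δ₁₃ · sin(θ₁₃ − θ₁₂)) = 6378.14·arcsin(0.60909·sin(-73.398°)) = -3975.379 km
|dₓₜ| = 3975.379 km

3975 km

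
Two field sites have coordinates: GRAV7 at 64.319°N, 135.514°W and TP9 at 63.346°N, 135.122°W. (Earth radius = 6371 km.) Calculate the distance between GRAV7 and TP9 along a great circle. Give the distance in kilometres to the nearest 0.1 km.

109.9 km

Δφ = -0.9730°,  Δλ = 0.3920°
a = sin²(Δφ/2) + cos φ₁ cos φ₂ sin²(Δλ/2) = 0.000074
c = 2·arcsin(√a) = 0.017248 rad = 0.9882°
d = R·c = 6371 × 0.017248 = 109.9 km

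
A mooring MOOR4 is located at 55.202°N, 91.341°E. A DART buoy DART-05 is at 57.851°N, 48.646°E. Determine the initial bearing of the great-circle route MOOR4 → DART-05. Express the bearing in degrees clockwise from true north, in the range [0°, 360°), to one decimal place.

294.2°

Δλ = -42.6950°
y = sin Δλ · cos φ₂ = -0.360830
x = cos φ₁ sin φ₂ − sin φ₁ cos φ₂ cos Δλ = 0.162024
θ = atan2(y, x) = -65.8184° → 294.1816° (mod 360°)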